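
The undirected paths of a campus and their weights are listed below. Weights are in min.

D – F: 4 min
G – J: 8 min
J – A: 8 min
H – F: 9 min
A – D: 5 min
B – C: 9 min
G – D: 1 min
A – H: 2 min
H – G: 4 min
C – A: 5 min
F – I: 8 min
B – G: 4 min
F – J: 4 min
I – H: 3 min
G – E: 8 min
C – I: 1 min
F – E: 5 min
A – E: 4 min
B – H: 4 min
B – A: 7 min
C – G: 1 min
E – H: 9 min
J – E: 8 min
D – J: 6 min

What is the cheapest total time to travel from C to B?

Running Dijkstra from C:
C: 0
G: 1  (via C)
I: 1  (via C)
D: 2  (via G)
H: 4  (via I)
A: 5  (via C)
B: 5  (via G)
Shortest route: C → G → B = 5 min.

5 min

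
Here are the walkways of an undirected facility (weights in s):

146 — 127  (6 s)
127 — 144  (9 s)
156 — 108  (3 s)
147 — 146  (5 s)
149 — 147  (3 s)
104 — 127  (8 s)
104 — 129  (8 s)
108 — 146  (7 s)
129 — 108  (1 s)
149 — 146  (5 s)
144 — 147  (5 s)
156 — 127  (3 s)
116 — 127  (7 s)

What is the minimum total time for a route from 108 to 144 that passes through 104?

26 s

Best 108 to 104: 108–129–104 costing 9
Shortest 104→144: 104–127–144 = 17
Total via 104: 9 + 17 = 26 s.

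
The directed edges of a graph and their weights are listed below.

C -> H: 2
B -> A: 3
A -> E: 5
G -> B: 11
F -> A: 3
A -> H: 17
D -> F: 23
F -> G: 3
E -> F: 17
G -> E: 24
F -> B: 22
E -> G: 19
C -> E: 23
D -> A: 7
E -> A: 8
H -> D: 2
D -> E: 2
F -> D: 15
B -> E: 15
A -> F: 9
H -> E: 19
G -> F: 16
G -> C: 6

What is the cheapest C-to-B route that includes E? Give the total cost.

36

Best C to E: C → H → D → E costing 6
Shortest E→B: E → G → B = 30
Total via E: 6 + 30 = 36.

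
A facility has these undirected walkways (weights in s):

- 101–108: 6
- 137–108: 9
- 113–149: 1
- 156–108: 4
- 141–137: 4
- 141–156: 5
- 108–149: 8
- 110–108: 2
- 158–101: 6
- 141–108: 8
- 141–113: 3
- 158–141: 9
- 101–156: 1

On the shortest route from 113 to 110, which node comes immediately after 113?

149

Enumerating some paths:
113 → 149 → 108 → 110: 1+8+2 = 11
113 → 141 → 156 → 108 → 110: 3+5+4+2 = 14
113 → 141 → 108 → 110: 3+8+2 = 13
The minimum is 11 s via 113 → 149 → 108 → 110.
So from 113 the first move is to 149.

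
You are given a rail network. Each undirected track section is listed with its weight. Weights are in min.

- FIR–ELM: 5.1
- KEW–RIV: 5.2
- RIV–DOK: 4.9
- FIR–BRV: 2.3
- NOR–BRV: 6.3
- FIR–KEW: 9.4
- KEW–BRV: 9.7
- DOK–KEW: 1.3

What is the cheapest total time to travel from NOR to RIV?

21.2 min

Running Dijkstra from NOR:
NOR: 0
BRV: 6.3  (via NOR)
FIR: 8.6  (via BRV)
ELM: 13.7  (via FIR)
KEW: 16  (via BRV)
DOK: 17.3  (via KEW)
RIV: 21.2  (via KEW)
Shortest route: NOR → BRV → KEW → RIV = 21.2 min.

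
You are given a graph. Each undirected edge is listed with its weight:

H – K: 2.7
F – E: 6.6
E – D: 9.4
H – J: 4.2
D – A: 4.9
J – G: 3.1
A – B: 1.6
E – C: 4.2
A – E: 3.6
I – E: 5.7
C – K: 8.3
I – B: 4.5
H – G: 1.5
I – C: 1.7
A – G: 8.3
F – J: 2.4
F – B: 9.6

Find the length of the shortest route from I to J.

Shortest distances from I:
I: 0
C: 1.7  (via I)
B: 4.5  (via I)
E: 5.7  (via I)
A: 6.1  (via B)
K: 10  (via C)
D: 11  (via A)
F: 12.3  (via E)
H: 12.7  (via K)
G: 14.2  (via H)
J: 14.7  (via F)
Shortest route: I–E–F–J = 14.7.

14.7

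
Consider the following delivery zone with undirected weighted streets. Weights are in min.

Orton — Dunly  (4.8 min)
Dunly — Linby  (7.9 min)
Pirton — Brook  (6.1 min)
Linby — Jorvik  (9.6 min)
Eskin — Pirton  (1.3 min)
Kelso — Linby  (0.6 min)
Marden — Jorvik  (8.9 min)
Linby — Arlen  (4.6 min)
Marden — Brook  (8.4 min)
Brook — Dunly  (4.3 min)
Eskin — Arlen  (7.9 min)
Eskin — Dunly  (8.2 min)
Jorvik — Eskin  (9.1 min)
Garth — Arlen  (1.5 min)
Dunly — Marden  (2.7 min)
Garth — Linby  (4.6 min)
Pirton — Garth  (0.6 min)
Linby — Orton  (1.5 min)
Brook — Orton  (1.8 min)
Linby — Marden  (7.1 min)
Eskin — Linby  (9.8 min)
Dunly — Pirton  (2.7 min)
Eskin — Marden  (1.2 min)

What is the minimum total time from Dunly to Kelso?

Shortest distances from Dunly:
Dunly: 0
Pirton: 2.7  (via Dunly)
Marden: 2.7  (via Dunly)
Garth: 3.3  (via Pirton)
Eskin: 3.9  (via Marden)
Brook: 4.3  (via Dunly)
Orton: 4.8  (via Dunly)
Arlen: 4.8  (via Garth)
Linby: 6.3  (via Orton)
Kelso: 6.9  (via Linby)
Shortest route: Dunly → Orton → Linby → Kelso = 6.9 min.

6.9 min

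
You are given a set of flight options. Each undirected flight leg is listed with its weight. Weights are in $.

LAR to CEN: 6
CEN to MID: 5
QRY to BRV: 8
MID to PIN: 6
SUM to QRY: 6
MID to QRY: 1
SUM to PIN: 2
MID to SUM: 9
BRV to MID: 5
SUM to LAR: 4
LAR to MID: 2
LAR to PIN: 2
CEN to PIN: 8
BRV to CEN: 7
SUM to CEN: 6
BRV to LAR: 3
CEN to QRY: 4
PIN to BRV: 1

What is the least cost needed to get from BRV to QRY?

$6

Shortest distances from BRV:
BRV: 0
PIN: 1  (via BRV)
SUM: 3  (via PIN)
LAR: 3  (via BRV)
MID: 5  (via BRV)
QRY: 6  (via MID)
Shortest route: BRV → MID → QRY = $6.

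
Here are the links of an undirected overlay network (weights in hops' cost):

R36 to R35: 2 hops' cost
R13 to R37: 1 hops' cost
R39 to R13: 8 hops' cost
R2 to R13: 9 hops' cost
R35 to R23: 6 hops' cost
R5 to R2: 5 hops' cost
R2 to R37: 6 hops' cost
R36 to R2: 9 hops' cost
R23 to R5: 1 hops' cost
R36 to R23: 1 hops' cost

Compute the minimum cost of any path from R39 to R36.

22 hops' cost

Compare a few routes:
R39 → R13 → R2 → R36: 8+9+9 = 26
R39 → R13 → R37 → R2 → R36: 8+1+6+9 = 24
R39 → R13 → R37 → R2 → R5 → R23 → R36: 8+1+6+5+1+1 = 22
R39 → R13 → R2 → R5 → R23 → R36: 8+9+5+1+1 = 24
The minimum is 22 hops' cost via R39 → R13 → R37 → R2 → R5 → R23 → R36.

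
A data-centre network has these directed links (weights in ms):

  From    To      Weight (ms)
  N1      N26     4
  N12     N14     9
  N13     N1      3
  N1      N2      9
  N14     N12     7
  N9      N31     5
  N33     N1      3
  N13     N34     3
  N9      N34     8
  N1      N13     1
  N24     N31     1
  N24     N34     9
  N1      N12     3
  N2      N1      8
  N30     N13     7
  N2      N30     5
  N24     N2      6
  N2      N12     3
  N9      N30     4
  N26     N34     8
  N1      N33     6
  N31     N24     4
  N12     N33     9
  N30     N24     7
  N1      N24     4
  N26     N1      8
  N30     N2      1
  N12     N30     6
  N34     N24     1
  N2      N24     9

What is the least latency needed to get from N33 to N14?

Compare a few routes:
N33 - N1 - N2 - N12 - N14: 3+9+3+9 = 24
N33 - N1 - N12 - N14: 3+3+9 = 15
N33 - N1 - N24 - N2 - N12 - N14: 3+4+6+3+9 = 25
The minimum is 15 ms via N33 - N1 - N12 - N14.

15 ms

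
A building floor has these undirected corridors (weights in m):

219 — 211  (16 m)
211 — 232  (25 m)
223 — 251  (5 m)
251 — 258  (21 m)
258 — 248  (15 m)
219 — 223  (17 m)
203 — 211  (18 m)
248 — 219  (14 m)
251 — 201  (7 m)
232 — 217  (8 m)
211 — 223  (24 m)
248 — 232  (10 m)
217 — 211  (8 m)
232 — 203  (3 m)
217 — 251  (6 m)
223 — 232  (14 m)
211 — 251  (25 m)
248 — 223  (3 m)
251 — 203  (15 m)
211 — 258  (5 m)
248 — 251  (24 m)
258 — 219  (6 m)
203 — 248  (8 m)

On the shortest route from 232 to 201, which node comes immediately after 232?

Enumerating some paths:
232–248–223–251–201: 10+3+5+7 = 25
232–203–251–201: 3+15+7 = 25
232–203–248–223–251–201: 3+8+3+5+7 = 26
232–217–251–201: 8+6+7 = 21
The minimum is 21 m via 232–217–251–201.
So from 232 the first move is to 217.

217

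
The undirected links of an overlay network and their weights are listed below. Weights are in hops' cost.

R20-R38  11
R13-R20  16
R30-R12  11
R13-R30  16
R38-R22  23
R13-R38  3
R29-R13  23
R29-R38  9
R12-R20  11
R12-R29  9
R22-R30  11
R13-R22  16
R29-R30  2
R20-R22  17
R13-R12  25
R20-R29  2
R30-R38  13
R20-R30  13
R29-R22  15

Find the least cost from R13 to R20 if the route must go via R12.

32 hops' cost

Best R13 to R12: R13–R38–R29–R12 costing 21
Best R12 to R20: R12–R20 costing 11
Total via R12: 21 + 11 = 32 hops' cost.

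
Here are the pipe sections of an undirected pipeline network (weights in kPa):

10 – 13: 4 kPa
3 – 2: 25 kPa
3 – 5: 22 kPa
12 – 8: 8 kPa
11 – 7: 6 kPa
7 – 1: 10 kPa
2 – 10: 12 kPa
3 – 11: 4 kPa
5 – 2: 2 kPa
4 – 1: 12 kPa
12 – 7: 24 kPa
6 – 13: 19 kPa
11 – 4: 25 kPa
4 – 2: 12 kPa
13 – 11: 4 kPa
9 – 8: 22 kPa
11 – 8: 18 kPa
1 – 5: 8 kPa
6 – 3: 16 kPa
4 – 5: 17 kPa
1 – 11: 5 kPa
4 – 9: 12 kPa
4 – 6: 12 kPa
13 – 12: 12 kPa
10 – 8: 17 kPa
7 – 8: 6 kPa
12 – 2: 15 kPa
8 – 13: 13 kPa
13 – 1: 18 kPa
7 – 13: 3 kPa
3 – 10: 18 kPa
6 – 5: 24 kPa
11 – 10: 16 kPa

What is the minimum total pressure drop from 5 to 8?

24 kPa

Compare a few routes:
5–1–7–8: 8+10+6 = 24
5–2–12–8: 2+15+8 = 25
The minimum is 24 kPa via 5–1–7–8.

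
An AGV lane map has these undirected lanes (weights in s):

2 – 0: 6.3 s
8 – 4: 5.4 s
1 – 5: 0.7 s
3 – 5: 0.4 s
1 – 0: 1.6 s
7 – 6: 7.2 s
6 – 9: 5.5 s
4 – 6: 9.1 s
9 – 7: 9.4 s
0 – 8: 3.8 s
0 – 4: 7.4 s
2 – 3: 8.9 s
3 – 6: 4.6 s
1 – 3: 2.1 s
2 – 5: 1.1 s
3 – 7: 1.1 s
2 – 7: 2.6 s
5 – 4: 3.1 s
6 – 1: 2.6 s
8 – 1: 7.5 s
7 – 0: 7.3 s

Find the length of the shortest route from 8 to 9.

Compare a few routes:
8–1–6–9: 7.5+2.6+5.5 = 15.6
8–0–1–6–9: 3.8+1.6+2.6+5.5 = 13.5
Cheapest is 8–0–1–6–9 at 13.5 s.

13.5 s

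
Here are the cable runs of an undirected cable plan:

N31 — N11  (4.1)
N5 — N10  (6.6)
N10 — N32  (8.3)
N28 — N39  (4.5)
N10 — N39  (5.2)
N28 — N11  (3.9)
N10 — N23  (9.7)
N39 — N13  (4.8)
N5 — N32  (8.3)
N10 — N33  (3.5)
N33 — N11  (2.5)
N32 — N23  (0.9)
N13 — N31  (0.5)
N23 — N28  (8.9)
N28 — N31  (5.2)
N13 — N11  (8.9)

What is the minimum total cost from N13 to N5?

16.6

Running Dijkstra from N13:
N13: 0
N31: 0.5  (via N13)
N11: 4.6  (via N31)
N39: 4.8  (via N13)
N28: 5.7  (via N31)
N33: 7.1  (via N11)
N10: 10  (via N39)
N23: 14.6  (via N28)
N32: 15.5  (via N23)
N5: 16.6  (via N10)
Shortest route: N13–N39–N10–N5 = 16.6.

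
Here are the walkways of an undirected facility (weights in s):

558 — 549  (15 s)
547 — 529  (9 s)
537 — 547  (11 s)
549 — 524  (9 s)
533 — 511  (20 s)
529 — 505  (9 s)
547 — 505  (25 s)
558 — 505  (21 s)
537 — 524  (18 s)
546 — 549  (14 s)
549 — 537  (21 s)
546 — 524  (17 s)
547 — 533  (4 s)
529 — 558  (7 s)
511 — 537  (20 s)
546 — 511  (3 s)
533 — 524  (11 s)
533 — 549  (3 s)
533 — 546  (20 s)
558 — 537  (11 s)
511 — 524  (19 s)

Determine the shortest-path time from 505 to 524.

Settle nodes by increasing distance from 505:
505: 0
529: 9  (via 505)
558: 16  (via 529)
547: 18  (via 529)
533: 22  (via 547)
549: 25  (via 533)
537: 27  (via 558)
524: 33  (via 533)
Shortest route: 505 → 529 → 547 → 533 → 524 = 33 s.

33 s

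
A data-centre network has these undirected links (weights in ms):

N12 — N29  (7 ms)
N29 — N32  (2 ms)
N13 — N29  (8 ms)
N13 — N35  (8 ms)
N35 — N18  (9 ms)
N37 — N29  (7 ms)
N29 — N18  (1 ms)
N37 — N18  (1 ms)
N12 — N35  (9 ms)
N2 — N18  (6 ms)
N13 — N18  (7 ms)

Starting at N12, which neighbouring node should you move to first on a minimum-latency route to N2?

Enumerating some paths:
N12–N29–N37–N18–N2: 7+7+1+6 = 21
N12–N29–N18–N2: 7+1+6 = 14
Cheapest is N12–N29–N18–N2 at 14 ms.
So from N12 the first move is to N29.

N29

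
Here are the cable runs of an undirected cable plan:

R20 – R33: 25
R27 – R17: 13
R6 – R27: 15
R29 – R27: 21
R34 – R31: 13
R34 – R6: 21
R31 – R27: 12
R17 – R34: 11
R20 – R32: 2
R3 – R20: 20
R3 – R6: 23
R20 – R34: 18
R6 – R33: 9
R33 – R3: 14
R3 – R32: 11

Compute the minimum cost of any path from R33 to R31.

36

Settle nodes by increasing distance from R33:
R33: 0
R6: 9  (via R33)
R3: 14  (via R33)
R27: 24  (via R6)
R20: 25  (via R33)
R32: 25  (via R3)
R34: 30  (via R6)
R31: 36  (via R27)
Shortest route: R33 → R6 → R27 → R31 = 36.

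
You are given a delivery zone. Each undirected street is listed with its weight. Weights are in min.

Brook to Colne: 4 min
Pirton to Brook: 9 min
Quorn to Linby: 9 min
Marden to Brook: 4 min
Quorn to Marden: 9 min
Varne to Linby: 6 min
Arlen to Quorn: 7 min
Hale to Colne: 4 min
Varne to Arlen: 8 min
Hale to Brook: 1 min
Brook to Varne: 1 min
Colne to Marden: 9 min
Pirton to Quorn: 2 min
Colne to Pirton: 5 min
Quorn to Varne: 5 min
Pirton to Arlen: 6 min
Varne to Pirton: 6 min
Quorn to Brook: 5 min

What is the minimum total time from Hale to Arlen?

Shortest distances from Hale:
Hale: 0
Brook: 1  (via Hale)
Varne: 2  (via Brook)
Colne: 4  (via Hale)
Marden: 5  (via Brook)
Quorn: 6  (via Brook)
Linby: 8  (via Varne)
Pirton: 8  (via Varne)
Arlen: 10  (via Varne)
Shortest route: Hale–Brook–Varne–Arlen = 10 min.

10 min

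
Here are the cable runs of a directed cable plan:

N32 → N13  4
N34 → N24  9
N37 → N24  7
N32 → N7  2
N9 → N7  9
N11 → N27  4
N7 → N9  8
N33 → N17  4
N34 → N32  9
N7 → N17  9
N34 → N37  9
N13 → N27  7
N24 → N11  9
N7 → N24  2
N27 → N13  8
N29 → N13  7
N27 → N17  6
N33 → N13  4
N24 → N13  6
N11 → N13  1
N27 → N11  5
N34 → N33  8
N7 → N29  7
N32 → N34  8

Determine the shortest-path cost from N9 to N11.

Candidate routes:
N9 → N7 → N24 → N13 → N27 → N11: 9+2+6+7+5 = 29
N9 → N7 → N24 → N11: 9+2+9 = 20
N9 → N7 → N29 → N13 → N27 → N11: 9+7+7+7+5 = 35
Cheapest is N9 → N7 → N24 → N11 at 20.

20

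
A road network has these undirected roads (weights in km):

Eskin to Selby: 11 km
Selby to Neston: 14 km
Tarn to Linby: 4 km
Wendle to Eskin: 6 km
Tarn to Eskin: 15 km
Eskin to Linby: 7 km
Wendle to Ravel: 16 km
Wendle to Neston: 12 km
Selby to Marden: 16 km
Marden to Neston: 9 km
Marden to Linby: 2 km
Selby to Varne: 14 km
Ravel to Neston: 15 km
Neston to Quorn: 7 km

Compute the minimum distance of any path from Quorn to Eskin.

Shortest distances from Quorn:
Quorn: 0
Neston: 7  (via Quorn)
Marden: 16  (via Neston)
Linby: 18  (via Marden)
Wendle: 19  (via Neston)
Selby: 21  (via Neston)
Ravel: 22  (via Neston)
Tarn: 22  (via Linby)
Eskin: 25  (via Linby)
Shortest route: Quorn–Neston–Marden–Linby–Eskin = 25 km.

25 km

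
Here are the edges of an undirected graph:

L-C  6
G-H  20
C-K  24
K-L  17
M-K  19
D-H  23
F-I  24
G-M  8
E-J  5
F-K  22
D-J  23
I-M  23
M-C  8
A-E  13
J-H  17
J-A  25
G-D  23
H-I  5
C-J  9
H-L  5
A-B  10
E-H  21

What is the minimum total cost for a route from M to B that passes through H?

Best M to H: M–C–L–H costing 19
Best H to B: H–E–A–B costing 44
Total via H: 19 + 44 = 63.

63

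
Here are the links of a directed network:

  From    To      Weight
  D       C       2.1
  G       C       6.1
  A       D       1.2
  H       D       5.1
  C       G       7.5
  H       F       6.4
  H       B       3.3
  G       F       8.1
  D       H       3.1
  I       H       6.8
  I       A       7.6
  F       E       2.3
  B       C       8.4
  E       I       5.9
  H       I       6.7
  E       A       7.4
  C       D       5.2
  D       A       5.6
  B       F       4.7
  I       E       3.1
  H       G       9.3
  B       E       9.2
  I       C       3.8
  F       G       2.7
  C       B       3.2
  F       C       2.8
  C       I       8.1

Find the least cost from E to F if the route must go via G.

Shortest E→G: E–I–C–G = 17.2
Best G to F: G–F costing 8.1
Total via G: 17.2 + 8.1 = 25.3.

25.3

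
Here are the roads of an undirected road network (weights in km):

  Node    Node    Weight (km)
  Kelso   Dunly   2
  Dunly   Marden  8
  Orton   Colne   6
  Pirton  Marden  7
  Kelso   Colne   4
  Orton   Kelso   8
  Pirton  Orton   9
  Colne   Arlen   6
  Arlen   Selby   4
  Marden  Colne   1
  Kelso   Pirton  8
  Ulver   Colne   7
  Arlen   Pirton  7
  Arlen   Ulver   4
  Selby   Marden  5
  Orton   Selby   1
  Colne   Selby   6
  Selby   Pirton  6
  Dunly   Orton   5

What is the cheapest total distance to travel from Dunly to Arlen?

10 km

Settle nodes by increasing distance from Dunly:
Dunly: 0
Kelso: 2  (via Dunly)
Orton: 5  (via Dunly)
Selby: 6  (via Orton)
Colne: 6  (via Kelso)
Marden: 7  (via Colne)
Arlen: 10  (via Selby)
Shortest route: Dunly–Orton–Selby–Arlen = 10 km.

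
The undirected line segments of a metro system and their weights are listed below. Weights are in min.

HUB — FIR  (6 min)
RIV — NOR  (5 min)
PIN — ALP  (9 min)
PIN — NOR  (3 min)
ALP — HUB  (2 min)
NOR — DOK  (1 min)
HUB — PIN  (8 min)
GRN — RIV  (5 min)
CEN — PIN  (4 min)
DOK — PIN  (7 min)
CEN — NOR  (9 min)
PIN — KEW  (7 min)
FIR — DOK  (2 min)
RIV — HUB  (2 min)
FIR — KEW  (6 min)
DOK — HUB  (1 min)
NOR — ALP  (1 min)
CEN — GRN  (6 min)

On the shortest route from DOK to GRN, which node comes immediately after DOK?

Compare a few routes:
DOK–NOR–ALP–HUB–RIV–GRN: 1+1+2+2+5 = 11
DOK–HUB–RIV–GRN: 1+2+5 = 8
Cheapest is DOK–HUB–RIV–GRN at 8 min.
So from DOK the first move is to HUB.

HUB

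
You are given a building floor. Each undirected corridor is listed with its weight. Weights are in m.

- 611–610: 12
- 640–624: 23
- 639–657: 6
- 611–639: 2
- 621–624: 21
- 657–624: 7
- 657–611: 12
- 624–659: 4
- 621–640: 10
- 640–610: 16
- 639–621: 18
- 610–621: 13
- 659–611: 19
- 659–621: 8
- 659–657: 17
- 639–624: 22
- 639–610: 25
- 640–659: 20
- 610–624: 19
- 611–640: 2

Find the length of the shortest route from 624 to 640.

Compare a few routes:
624–657–611–640: 7+12+2 = 21
624–657–639–611–640: 7+6+2+2 = 17
The minimum is 17 m via 624–657–639–611–640.

17 m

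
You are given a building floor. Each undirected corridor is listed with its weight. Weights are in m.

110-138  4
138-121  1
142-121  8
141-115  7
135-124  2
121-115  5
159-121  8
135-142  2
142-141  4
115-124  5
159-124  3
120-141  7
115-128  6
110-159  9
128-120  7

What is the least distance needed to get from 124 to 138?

Settle nodes by increasing distance from 124:
124: 0
135: 2  (via 124)
159: 3  (via 124)
142: 4  (via 135)
115: 5  (via 124)
141: 8  (via 142)
121: 10  (via 115)
138: 11  (via 121)
Shortest route: 124–115–121–138 = 11 m.

11 m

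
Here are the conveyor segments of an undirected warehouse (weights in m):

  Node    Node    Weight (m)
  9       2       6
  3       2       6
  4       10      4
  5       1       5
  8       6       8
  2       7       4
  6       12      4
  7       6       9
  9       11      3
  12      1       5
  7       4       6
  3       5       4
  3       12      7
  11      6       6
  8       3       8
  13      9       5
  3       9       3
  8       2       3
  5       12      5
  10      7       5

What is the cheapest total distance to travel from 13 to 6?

Candidate routes:
13 - 9 - 3 - 12 - 6: 5+3+7+4 = 19
13 - 9 - 11 - 6: 5+3+6 = 14
13 - 9 - 3 - 5 - 12 - 6: 5+3+4+5+4 = 21
Cheapest is 13 - 9 - 11 - 6 at 14 m.

14 m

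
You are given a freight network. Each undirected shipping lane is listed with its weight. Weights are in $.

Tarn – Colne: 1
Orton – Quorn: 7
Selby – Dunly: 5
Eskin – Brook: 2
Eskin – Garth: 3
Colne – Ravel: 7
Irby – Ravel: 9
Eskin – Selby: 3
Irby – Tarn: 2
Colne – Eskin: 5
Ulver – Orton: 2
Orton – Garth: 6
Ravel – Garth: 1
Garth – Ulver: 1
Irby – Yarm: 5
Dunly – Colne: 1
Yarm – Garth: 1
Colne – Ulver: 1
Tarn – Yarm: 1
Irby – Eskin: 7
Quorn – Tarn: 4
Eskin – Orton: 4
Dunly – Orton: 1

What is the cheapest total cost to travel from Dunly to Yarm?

Enumerating some paths:
Dunly → Colne → Tarn → Yarm: 1+1+1 = 3
Dunly → Colne → Ulver → Garth → Yarm: 1+1+1+1 = 4
The minimum is $3 via Dunly → Colne → Tarn → Yarm.

$3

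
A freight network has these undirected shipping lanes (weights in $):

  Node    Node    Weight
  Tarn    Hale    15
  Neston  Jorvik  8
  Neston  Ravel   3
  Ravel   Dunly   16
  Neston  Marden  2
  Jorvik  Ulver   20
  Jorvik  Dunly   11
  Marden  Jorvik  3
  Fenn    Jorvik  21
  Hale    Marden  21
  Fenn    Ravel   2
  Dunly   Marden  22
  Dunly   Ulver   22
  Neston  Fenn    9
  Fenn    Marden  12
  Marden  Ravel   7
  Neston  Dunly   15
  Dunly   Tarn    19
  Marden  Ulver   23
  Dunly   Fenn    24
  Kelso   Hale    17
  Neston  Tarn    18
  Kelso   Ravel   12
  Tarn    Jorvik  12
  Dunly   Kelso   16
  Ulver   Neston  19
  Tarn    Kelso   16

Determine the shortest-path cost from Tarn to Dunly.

$19

Settle nodes by increasing distance from Tarn:
Tarn: 0
Jorvik: 12  (via Tarn)
Hale: 15  (via Tarn)
Marden: 15  (via Jorvik)
Kelso: 16  (via Tarn)
Neston: 17  (via Marden)
Dunly: 19  (via Tarn)
Shortest route: Tarn–Dunly = $19.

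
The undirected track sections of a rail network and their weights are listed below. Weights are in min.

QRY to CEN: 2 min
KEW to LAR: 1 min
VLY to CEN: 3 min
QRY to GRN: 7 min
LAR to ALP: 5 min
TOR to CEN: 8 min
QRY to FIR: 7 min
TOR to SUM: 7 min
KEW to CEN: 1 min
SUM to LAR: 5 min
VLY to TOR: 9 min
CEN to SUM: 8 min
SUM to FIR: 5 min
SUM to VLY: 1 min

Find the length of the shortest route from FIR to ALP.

Shortest distances from FIR:
FIR: 0
SUM: 5  (via FIR)
VLY: 6  (via SUM)
QRY: 7  (via FIR)
CEN: 9  (via VLY)
KEW: 10  (via CEN)
LAR: 10  (via SUM)
TOR: 12  (via SUM)
GRN: 14  (via QRY)
ALP: 15  (via LAR)
Shortest route: FIR–SUM–LAR–ALP = 15 min.

15 min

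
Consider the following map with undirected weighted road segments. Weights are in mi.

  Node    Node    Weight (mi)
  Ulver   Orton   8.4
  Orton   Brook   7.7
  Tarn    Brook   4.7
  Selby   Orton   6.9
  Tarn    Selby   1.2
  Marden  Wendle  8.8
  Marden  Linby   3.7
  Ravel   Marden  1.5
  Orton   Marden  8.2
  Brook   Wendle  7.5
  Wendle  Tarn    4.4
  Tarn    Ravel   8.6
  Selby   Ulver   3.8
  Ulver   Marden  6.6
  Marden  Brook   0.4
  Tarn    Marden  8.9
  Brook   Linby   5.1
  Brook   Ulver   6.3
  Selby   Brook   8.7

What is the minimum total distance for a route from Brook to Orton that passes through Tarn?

Best Brook to Tarn: Brook → Tarn costing 4.7
Shortest Tarn→Orton: Tarn → Selby → Orton = 8.1
Total via Tarn: 4.7 + 8.1 = 12.8 mi.

12.8 mi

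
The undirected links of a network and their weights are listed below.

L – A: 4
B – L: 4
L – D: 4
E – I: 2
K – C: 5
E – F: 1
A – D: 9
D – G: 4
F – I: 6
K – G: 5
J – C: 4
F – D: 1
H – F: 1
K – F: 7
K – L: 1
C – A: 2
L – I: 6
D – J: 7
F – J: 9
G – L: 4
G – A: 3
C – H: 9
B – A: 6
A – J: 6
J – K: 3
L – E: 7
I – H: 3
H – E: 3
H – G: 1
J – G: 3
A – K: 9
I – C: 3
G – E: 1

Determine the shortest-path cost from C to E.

5

Compare a few routes:
C–I–E: 3+2 = 5
C–A–G–E: 2+3+1 = 6
Cheapest is C–I–E at 5.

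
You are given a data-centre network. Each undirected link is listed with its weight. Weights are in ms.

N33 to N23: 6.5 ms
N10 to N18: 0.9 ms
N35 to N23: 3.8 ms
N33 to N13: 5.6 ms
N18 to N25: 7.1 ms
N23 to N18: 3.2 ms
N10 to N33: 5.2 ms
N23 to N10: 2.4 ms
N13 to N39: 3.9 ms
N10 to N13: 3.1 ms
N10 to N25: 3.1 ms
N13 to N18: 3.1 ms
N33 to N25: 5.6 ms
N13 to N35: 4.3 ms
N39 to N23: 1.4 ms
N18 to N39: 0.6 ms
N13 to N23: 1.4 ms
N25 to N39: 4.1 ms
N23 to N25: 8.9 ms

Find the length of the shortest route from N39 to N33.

Candidate routes:
N39 → N23 → N13 → N33: 1.4+1.4+5.6 = 8.4
N39 → N23 → N10 → N33: 1.4+2.4+5.2 = 9
N39 → N23 → N33: 1.4+6.5 = 7.9
N39 → N18 → N10 → N33: 0.6+0.9+5.2 = 6.7
Cheapest is N39 → N18 → N10 → N33 at 6.7 ms.

6.7 ms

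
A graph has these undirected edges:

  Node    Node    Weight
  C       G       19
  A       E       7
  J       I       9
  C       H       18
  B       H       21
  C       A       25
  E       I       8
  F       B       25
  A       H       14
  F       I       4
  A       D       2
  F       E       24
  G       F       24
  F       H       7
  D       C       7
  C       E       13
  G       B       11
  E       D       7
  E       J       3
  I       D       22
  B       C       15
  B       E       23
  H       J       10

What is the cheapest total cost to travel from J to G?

Compare a few routes:
J - E - D - C - G: 3+7+7+19 = 36
J - E - C - G: 3+13+19 = 35
J - I - F - G: 9+4+24 = 37
J - E - B - G: 3+23+11 = 37
Cheapest is J - E - C - G at 35.

35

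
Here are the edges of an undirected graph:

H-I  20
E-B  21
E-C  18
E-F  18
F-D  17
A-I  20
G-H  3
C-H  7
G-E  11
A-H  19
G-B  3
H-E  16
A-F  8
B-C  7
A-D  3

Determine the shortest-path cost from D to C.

29

Shortest distances from D:
D: 0
A: 3  (via D)
F: 11  (via A)
H: 22  (via A)
I: 23  (via A)
G: 25  (via H)
B: 28  (via G)
C: 29  (via H)
Shortest route: D–A–H–C = 29.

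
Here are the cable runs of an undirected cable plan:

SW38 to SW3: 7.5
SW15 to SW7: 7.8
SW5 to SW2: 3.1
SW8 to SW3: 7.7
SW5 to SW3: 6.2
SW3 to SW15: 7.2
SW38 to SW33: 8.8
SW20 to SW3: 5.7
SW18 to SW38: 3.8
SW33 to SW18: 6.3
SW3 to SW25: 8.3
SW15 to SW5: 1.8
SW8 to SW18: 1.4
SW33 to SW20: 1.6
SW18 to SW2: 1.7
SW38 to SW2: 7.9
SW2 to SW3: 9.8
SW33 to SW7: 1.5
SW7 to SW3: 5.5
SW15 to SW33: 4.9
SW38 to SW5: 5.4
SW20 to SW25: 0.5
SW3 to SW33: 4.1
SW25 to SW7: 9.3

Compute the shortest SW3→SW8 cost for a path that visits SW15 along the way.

Shortest SW3→SW15: SW3–SW15 = 7.2
Best SW15 to SW8: SW15–SW5–SW2–SW18–SW8 costing 8
Total via SW15: 7.2 + 8 = 15.2.

15.2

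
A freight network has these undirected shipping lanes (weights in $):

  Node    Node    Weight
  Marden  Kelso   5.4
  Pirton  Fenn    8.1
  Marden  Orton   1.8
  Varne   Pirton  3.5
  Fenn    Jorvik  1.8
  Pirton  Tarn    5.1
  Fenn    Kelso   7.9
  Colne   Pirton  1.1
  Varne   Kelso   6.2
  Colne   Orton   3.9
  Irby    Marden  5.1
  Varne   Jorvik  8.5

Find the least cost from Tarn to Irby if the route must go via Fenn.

Best Tarn to Fenn: Tarn → Pirton → Fenn costing 13.2
Best Fenn to Irby: Fenn → Kelso → Marden → Irby costing 18.4
Total via Fenn: 13.2 + 18.4 = $31.6.

$31.6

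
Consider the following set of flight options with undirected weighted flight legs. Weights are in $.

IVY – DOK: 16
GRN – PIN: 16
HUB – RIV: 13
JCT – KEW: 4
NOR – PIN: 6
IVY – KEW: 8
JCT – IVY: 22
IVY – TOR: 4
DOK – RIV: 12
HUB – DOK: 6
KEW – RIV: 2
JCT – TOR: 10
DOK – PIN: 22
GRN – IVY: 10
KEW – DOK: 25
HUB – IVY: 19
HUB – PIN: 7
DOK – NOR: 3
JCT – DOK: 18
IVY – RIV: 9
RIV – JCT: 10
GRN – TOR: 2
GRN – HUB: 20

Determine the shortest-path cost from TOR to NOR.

$23

Compare a few routes:
TOR - GRN - PIN - NOR: 2+16+6 = 24
TOR - IVY - DOK - NOR: 4+16+3 = 23
TOR - IVY - RIV - DOK - NOR: 4+9+12+3 = 28
The minimum is $23 via TOR - IVY - DOK - NOR.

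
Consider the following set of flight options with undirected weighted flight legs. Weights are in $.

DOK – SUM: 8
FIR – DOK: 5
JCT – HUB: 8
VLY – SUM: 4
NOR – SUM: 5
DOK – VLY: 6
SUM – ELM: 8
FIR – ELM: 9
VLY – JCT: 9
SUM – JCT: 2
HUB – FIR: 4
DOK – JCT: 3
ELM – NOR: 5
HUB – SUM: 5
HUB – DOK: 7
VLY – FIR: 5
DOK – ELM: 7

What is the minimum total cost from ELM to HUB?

Enumerating some paths:
ELM → NOR → SUM → HUB: 5+5+5 = 15
ELM → DOK → HUB: 7+7 = 14
ELM → SUM → HUB: 8+5 = 13
Cheapest is ELM → SUM → HUB at $13.

$13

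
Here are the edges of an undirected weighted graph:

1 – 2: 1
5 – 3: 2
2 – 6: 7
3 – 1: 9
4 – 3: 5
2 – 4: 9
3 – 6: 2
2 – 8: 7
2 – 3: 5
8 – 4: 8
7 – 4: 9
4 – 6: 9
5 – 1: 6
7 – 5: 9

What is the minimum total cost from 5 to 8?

Shortest distances from 5:
5: 0
3: 2  (via 5)
6: 4  (via 3)
1: 6  (via 5)
2: 7  (via 3)
4: 7  (via 3)
7: 9  (via 5)
8: 14  (via 2)
Shortest route: 5 → 3 → 2 → 8 = 14.

14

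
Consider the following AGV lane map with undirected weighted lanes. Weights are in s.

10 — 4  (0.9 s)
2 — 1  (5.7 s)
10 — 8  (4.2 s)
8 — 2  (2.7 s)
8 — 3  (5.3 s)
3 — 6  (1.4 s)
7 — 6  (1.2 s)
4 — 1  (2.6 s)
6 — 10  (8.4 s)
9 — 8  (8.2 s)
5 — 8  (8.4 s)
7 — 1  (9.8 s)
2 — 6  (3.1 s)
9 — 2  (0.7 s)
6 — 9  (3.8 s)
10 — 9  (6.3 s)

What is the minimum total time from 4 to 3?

10.4 s

Candidate routes:
4–10–8–2–6–3: 0.9+4.2+2.7+3.1+1.4 = 12.3
4–10–8–3: 0.9+4.2+5.3 = 10.4
4–10–6–3: 0.9+8.4+1.4 = 10.7
Cheapest is 4–10–8–3 at 10.4 s.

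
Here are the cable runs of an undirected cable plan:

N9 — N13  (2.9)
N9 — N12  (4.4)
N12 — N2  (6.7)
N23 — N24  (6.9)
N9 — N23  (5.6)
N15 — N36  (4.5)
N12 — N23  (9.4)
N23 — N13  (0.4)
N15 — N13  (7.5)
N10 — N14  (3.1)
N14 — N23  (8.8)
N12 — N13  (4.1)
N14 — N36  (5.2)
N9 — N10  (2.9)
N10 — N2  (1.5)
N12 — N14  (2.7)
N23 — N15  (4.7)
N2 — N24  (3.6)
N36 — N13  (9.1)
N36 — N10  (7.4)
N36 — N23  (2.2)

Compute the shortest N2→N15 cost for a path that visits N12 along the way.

15.9

Shortest N2→N12: N2–N12 = 6.7
Best N12 to N15: N12–N13–N23–N15 costing 9.2
Total via N12: 6.7 + 9.2 = 15.9.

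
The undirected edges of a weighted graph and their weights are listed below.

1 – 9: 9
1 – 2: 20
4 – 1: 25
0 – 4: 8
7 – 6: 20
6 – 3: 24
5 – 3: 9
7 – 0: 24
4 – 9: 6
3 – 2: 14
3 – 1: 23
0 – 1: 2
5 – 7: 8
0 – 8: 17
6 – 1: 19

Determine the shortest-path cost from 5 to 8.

49

Shortest distances from 5:
5: 0
7: 8  (via 5)
3: 9  (via 5)
2: 23  (via 3)
6: 28  (via 7)
0: 32  (via 7)
1: 32  (via 3)
4: 40  (via 0)
9: 41  (via 1)
8: 49  (via 0)
Shortest route: 5 → 7 → 0 → 8 = 49.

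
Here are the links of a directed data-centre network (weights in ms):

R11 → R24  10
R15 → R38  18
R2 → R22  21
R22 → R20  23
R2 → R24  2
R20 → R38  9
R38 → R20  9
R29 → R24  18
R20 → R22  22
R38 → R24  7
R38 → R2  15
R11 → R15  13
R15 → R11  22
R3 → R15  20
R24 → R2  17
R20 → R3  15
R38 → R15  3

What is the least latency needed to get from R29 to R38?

88 ms

Candidate routes:
R29–R24–R2–R22–R20–R38: 18+17+21+23+9 = 88
R29–R24–R2–R22–R20–R3–R15–R38: 18+17+21+23+15+20+18 = 132
The minimum is 88 ms via R29–R24–R2–R22–R20–R38.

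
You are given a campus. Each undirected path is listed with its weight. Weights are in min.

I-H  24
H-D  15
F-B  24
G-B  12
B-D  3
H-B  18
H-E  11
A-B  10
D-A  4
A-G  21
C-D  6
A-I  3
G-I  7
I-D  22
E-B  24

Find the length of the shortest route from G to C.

Compare a few routes:
G → I → A → D → C: 7+3+4+6 = 20
G → B → D → C: 12+3+6 = 21
The minimum is 20 min via G → I → A → D → C.

20 min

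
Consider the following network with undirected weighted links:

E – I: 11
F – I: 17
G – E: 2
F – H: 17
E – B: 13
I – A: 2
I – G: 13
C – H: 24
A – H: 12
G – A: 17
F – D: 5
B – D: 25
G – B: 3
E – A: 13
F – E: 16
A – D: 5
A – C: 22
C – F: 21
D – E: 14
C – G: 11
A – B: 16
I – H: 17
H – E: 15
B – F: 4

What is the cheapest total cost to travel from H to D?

Running Dijkstra from H:
H: 0
A: 12  (via H)
I: 14  (via A)
E: 15  (via H)
D: 17  (via A)
Shortest route: H → A → D = 17.

17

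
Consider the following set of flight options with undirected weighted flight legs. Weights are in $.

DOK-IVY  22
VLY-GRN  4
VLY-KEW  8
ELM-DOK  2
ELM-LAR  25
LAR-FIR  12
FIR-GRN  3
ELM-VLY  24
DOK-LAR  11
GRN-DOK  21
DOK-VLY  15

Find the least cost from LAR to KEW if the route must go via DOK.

Shortest LAR→DOK: LAR–DOK = 11
Best DOK to KEW: DOK–VLY–KEW costing 23
Total via DOK: 11 + 23 = $34.

$34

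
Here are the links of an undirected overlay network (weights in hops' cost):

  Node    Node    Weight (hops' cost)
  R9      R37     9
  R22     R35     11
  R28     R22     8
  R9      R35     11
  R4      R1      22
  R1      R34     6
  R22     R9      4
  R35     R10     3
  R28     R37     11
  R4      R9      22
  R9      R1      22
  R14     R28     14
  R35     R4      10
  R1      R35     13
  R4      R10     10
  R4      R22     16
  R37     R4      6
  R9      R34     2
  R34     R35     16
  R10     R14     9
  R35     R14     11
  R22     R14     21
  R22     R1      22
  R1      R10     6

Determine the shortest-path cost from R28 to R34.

14 hops' cost

Running Dijkstra from R28:
R28: 0
R22: 8  (via R28)
R37: 11  (via R28)
R9: 12  (via R22)
R14: 14  (via R28)
R34: 14  (via R9)
Shortest route: R28–R22–R9–R34 = 14 hops' cost.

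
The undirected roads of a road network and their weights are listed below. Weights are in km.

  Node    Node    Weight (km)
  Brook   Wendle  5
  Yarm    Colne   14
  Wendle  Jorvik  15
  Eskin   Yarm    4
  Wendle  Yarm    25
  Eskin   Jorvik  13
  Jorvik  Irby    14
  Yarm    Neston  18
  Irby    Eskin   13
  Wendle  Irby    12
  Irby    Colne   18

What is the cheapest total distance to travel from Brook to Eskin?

Settle nodes by increasing distance from Brook:
Brook: 0
Wendle: 5  (via Brook)
Irby: 17  (via Wendle)
Jorvik: 20  (via Wendle)
Yarm: 30  (via Wendle)
Eskin: 30  (via Irby)
Shortest route: Brook → Wendle → Irby → Eskin = 30 km.

30 km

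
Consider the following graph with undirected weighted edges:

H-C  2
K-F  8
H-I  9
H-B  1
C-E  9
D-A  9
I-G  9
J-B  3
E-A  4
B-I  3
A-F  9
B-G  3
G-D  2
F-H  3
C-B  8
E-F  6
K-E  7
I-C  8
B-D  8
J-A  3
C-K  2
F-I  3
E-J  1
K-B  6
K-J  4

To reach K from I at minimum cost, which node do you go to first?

B

Enumerating some paths:
I → B → K: 3+6 = 9
I → F → H → C → K: 3+3+2+2 = 10
I → B → H → C → K: 3+1+2+2 = 8
Cheapest is I → B → H → C → K at 8.
So from I the first move is to B.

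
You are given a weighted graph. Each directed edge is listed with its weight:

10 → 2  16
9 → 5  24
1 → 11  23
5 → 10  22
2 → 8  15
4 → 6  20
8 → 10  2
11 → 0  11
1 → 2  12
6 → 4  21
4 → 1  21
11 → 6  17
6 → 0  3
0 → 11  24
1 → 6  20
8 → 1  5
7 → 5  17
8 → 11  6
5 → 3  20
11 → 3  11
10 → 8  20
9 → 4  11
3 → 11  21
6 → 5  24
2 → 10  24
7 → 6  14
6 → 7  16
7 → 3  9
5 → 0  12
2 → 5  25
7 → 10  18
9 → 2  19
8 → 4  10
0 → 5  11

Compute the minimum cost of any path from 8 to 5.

Settle nodes by increasing distance from 8:
8: 0
10: 2  (via 8)
1: 5  (via 8)
11: 6  (via 8)
4: 10  (via 8)
0: 17  (via 11)
2: 17  (via 1)
3: 17  (via 11)
6: 23  (via 11)
5: 28  (via 0)
Shortest route: 8–11–0–5 = 28.

28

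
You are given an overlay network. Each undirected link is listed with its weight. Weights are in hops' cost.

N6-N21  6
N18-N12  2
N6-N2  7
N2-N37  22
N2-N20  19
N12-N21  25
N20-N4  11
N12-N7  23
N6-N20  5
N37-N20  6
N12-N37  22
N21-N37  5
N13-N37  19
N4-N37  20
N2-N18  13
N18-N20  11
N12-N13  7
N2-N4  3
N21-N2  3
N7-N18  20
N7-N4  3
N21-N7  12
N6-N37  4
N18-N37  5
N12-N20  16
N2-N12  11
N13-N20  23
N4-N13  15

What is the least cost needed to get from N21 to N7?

9 hops' cost

Candidate routes:
N21 - N2 - N4 - N7: 3+3+3 = 9
N21 - N6 - N2 - N4 - N7: 6+7+3+3 = 19
N21 - N7: 12 = 12
Cheapest is N21 - N2 - N4 - N7 at 9 hops' cost.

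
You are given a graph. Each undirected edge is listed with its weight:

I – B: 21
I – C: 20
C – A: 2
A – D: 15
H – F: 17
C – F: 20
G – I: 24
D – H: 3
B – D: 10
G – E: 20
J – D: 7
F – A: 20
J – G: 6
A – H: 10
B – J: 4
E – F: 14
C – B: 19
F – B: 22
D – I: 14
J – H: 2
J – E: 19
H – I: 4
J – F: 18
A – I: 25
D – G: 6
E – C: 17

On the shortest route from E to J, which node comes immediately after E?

Compare a few routes:
E - G - D - H - J: 20+6+3+2 = 31
E - J: 19 = 19
E - G - J: 20+6 = 26
E - C - A - H - J: 17+2+10+2 = 31
The minimum is 19 via E - J.
So from E the first move is to J.

J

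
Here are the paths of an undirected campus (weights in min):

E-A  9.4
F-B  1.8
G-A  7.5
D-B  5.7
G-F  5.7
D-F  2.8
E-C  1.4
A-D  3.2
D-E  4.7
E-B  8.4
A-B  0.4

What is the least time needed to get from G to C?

Running Dijkstra from G:
G: 0
F: 5.7  (via G)
A: 7.5  (via G)
B: 7.5  (via F)
D: 8.5  (via F)
E: 13.2  (via D)
C: 14.6  (via E)
Shortest route: G → F → D → E → C = 14.6 min.

14.6 min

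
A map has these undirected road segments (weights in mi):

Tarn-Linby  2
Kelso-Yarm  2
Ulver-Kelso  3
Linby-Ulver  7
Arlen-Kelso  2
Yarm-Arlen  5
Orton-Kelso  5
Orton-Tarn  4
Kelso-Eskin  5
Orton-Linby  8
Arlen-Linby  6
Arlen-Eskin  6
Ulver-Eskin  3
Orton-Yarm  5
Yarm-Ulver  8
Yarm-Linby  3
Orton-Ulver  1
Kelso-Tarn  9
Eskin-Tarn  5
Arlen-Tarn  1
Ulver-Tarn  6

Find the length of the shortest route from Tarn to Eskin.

Running Dijkstra from Tarn:
Tarn: 0
Arlen: 1  (via Tarn)
Linby: 2  (via Tarn)
Kelso: 3  (via Arlen)
Orton: 4  (via Tarn)
Eskin: 5  (via Tarn)
Shortest route: Tarn → Eskin = 5 mi.

5 mi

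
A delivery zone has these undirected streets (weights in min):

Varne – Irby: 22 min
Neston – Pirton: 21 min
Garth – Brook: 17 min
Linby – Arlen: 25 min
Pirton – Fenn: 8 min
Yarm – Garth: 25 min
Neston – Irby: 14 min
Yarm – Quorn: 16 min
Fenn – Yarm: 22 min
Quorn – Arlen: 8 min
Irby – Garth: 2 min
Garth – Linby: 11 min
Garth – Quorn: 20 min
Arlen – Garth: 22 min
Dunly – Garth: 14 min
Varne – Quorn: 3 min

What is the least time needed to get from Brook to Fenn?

62 min

Shortest distances from Brook:
Brook: 0
Garth: 17  (via Brook)
Irby: 19  (via Garth)
Linby: 28  (via Garth)
Dunly: 31  (via Garth)
Neston: 33  (via Irby)
Quorn: 37  (via Garth)
Arlen: 39  (via Garth)
Varne: 40  (via Quorn)
Yarm: 42  (via Garth)
Pirton: 54  (via Neston)
Fenn: 62  (via Pirton)
Shortest route: Brook → Garth → Irby → Neston → Pirton → Fenn = 62 min.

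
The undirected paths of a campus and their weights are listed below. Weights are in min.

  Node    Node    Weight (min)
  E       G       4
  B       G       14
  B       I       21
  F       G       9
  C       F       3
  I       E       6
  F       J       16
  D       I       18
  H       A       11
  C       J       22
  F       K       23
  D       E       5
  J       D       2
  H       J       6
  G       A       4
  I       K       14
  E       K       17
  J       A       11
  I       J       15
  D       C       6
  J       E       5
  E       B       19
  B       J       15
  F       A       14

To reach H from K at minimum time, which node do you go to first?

E

Candidate routes:
K - E - D - J - H: 17+5+2+6 = 30
K - E - J - H: 17+5+6 = 28
K - I - E - J - H: 14+6+5+6 = 31
The minimum is 28 min via K - E - J - H.
So from K the first move is to E.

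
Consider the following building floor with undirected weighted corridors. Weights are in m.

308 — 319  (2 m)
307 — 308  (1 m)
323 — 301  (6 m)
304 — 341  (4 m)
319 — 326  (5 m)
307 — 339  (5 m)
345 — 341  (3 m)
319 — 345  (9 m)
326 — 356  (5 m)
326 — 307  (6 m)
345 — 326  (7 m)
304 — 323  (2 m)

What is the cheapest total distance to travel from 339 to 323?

Running Dijkstra from 339:
339: 0
307: 5  (via 339)
308: 6  (via 307)
319: 8  (via 308)
326: 11  (via 307)
356: 16  (via 326)
345: 17  (via 319)
341: 20  (via 345)
304: 24  (via 341)
323: 26  (via 304)
Shortest route: 339 → 307 → 308 → 319 → 345 → 341 → 304 → 323 = 26 m.

26 m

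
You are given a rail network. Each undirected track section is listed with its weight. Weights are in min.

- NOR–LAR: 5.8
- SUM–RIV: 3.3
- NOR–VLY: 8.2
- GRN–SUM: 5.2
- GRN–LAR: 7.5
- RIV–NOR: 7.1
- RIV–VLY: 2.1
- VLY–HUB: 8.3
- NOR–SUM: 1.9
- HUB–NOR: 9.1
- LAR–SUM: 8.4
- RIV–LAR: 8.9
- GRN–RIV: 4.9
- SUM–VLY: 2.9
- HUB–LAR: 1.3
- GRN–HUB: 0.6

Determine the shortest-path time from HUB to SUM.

5.8 min

Shortest distances from HUB:
HUB: 0
GRN: 0.6  (via HUB)
LAR: 1.3  (via HUB)
RIV: 5.5  (via GRN)
SUM: 5.8  (via GRN)
Shortest route: HUB → GRN → SUM = 5.8 min.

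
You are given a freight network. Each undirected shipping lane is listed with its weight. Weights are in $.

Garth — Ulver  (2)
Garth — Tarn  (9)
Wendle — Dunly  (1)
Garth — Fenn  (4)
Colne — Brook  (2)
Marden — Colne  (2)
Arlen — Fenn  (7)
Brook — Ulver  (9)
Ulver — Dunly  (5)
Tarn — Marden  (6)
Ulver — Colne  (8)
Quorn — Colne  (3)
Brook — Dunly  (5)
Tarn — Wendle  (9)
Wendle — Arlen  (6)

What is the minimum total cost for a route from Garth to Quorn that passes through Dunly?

Best Garth to Dunly: Garth → Ulver → Dunly costing 7
Best Dunly to Quorn: Dunly → Brook → Colne → Quorn costing 10
Total via Dunly: 7 + 10 = $17.

$17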